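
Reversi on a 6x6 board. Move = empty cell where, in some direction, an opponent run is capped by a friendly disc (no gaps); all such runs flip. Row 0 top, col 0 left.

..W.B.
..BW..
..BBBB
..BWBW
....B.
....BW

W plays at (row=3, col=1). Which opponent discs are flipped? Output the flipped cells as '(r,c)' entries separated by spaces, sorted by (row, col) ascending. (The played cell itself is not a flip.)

Dir NW: first cell '.' (not opp) -> no flip
Dir N: first cell '.' (not opp) -> no flip
Dir NE: opp run (2,2) capped by W -> flip
Dir W: first cell '.' (not opp) -> no flip
Dir E: opp run (3,2) capped by W -> flip
Dir SW: first cell '.' (not opp) -> no flip
Dir S: first cell '.' (not opp) -> no flip
Dir SE: first cell '.' (not opp) -> no flip

Answer: (2,2) (3,2)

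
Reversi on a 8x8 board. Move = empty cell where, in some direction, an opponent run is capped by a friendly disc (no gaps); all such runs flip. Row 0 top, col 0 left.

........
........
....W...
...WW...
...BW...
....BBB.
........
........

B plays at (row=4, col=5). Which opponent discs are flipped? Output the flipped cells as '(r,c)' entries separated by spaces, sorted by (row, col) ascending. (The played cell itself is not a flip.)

Answer: (4,4)

Derivation:
Dir NW: opp run (3,4), next='.' -> no flip
Dir N: first cell '.' (not opp) -> no flip
Dir NE: first cell '.' (not opp) -> no flip
Dir W: opp run (4,4) capped by B -> flip
Dir E: first cell '.' (not opp) -> no flip
Dir SW: first cell 'B' (not opp) -> no flip
Dir S: first cell 'B' (not opp) -> no flip
Dir SE: first cell 'B' (not opp) -> no flip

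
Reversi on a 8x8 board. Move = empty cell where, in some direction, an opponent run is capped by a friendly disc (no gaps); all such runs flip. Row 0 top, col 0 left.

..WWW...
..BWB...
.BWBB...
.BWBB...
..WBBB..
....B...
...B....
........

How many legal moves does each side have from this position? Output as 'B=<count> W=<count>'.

-- B to move --
(0,1): no bracket -> illegal
(0,5): no bracket -> illegal
(1,1): flips 1 -> legal
(1,5): no bracket -> illegal
(4,1): flips 2 -> legal
(5,1): flips 1 -> legal
(5,2): flips 3 -> legal
(5,3): flips 1 -> legal
B mobility = 5
-- W to move --
(0,1): no bracket -> illegal
(0,5): flips 2 -> legal
(1,0): flips 1 -> legal
(1,1): flips 1 -> legal
(1,5): flips 3 -> legal
(2,0): flips 2 -> legal
(2,5): flips 3 -> legal
(3,0): flips 3 -> legal
(3,5): flips 3 -> legal
(3,6): no bracket -> illegal
(4,0): flips 1 -> legal
(4,1): no bracket -> illegal
(4,6): flips 3 -> legal
(5,2): no bracket -> illegal
(5,3): flips 3 -> legal
(5,5): flips 2 -> legal
(5,6): no bracket -> illegal
(6,2): no bracket -> illegal
(6,4): flips 5 -> legal
(6,5): flips 2 -> legal
(7,2): no bracket -> illegal
(7,3): no bracket -> illegal
(7,4): no bracket -> illegal
W mobility = 14

Answer: B=5 W=14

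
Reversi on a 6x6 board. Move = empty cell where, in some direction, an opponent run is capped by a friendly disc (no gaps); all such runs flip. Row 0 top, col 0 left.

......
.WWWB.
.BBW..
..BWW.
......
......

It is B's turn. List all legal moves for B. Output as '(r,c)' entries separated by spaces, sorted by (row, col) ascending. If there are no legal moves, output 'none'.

Answer: (0,0) (0,1) (0,2) (0,3) (0,4) (1,0) (2,4) (3,5) (4,4)

Derivation:
(0,0): flips 1 -> legal
(0,1): flips 1 -> legal
(0,2): flips 1 -> legal
(0,3): flips 1 -> legal
(0,4): flips 1 -> legal
(1,0): flips 3 -> legal
(2,0): no bracket -> illegal
(2,4): flips 1 -> legal
(2,5): no bracket -> illegal
(3,5): flips 2 -> legal
(4,2): no bracket -> illegal
(4,3): no bracket -> illegal
(4,4): flips 1 -> legal
(4,5): no bracket -> illegal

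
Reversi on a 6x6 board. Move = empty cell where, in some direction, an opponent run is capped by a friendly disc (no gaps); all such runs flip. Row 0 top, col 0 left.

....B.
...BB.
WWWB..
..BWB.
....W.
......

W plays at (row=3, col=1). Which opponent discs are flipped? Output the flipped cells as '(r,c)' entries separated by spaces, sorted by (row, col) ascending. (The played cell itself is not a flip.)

Answer: (3,2)

Derivation:
Dir NW: first cell 'W' (not opp) -> no flip
Dir N: first cell 'W' (not opp) -> no flip
Dir NE: first cell 'W' (not opp) -> no flip
Dir W: first cell '.' (not opp) -> no flip
Dir E: opp run (3,2) capped by W -> flip
Dir SW: first cell '.' (not opp) -> no flip
Dir S: first cell '.' (not opp) -> no flip
Dir SE: first cell '.' (not opp) -> no flip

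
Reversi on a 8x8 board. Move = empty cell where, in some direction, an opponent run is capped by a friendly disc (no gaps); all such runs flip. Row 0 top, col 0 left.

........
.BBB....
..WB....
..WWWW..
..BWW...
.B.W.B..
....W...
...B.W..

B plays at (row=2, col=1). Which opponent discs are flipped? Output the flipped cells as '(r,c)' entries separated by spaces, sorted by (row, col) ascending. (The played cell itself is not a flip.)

Dir NW: first cell '.' (not opp) -> no flip
Dir N: first cell 'B' (not opp) -> no flip
Dir NE: first cell 'B' (not opp) -> no flip
Dir W: first cell '.' (not opp) -> no flip
Dir E: opp run (2,2) capped by B -> flip
Dir SW: first cell '.' (not opp) -> no flip
Dir S: first cell '.' (not opp) -> no flip
Dir SE: opp run (3,2) (4,3), next='.' -> no flip

Answer: (2,2)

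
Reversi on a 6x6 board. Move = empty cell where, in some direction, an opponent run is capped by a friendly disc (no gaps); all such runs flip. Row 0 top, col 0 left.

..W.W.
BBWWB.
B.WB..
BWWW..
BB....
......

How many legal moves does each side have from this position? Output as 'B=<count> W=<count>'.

-- B to move --
(0,1): flips 1 -> legal
(0,3): flips 1 -> legal
(0,5): no bracket -> illegal
(1,5): no bracket -> illegal
(2,1): flips 2 -> legal
(2,4): no bracket -> illegal
(3,4): flips 3 -> legal
(4,2): flips 1 -> legal
(4,3): flips 1 -> legal
(4,4): flips 2 -> legal
B mobility = 7
-- W to move --
(0,0): flips 1 -> legal
(0,1): no bracket -> illegal
(0,3): no bracket -> illegal
(0,5): flips 2 -> legal
(1,5): flips 1 -> legal
(2,1): no bracket -> illegal
(2,4): flips 2 -> legal
(2,5): no bracket -> illegal
(3,4): flips 1 -> legal
(4,2): no bracket -> illegal
(5,0): flips 1 -> legal
(5,1): flips 1 -> legal
(5,2): no bracket -> illegal
W mobility = 7

Answer: B=7 W=7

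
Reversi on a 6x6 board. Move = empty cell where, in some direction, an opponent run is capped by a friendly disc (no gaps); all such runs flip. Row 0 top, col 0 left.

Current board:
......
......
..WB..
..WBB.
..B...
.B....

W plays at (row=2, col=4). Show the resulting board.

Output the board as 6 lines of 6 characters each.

Answer: ......
......
..WWW.
..WBB.
..B...
.B....

Derivation:
Place W at (2,4); scan 8 dirs for brackets.
Dir NW: first cell '.' (not opp) -> no flip
Dir N: first cell '.' (not opp) -> no flip
Dir NE: first cell '.' (not opp) -> no flip
Dir W: opp run (2,3) capped by W -> flip
Dir E: first cell '.' (not opp) -> no flip
Dir SW: opp run (3,3) (4,2) (5,1), next=edge -> no flip
Dir S: opp run (3,4), next='.' -> no flip
Dir SE: first cell '.' (not opp) -> no flip
All flips: (2,3)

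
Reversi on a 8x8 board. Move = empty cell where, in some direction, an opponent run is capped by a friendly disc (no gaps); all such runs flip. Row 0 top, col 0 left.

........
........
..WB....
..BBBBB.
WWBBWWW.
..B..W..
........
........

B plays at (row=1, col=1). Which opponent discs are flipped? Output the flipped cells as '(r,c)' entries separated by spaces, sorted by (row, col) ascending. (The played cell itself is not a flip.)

Dir NW: first cell '.' (not opp) -> no flip
Dir N: first cell '.' (not opp) -> no flip
Dir NE: first cell '.' (not opp) -> no flip
Dir W: first cell '.' (not opp) -> no flip
Dir E: first cell '.' (not opp) -> no flip
Dir SW: first cell '.' (not opp) -> no flip
Dir S: first cell '.' (not opp) -> no flip
Dir SE: opp run (2,2) capped by B -> flip

Answer: (2,2)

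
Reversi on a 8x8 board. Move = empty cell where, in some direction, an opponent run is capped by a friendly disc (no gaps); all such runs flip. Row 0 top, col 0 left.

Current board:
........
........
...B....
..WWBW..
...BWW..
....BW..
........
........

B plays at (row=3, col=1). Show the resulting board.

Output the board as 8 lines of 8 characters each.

Place B at (3,1); scan 8 dirs for brackets.
Dir NW: first cell '.' (not opp) -> no flip
Dir N: first cell '.' (not opp) -> no flip
Dir NE: first cell '.' (not opp) -> no flip
Dir W: first cell '.' (not opp) -> no flip
Dir E: opp run (3,2) (3,3) capped by B -> flip
Dir SW: first cell '.' (not opp) -> no flip
Dir S: first cell '.' (not opp) -> no flip
Dir SE: first cell '.' (not opp) -> no flip
All flips: (3,2) (3,3)

Answer: ........
........
...B....
.BBBBW..
...BWW..
....BW..
........
........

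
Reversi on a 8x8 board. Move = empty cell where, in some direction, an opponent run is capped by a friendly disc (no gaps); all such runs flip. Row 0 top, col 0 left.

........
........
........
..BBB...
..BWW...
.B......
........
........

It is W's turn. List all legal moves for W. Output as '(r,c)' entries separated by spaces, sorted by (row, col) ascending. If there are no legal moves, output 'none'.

(2,1): flips 1 -> legal
(2,2): flips 1 -> legal
(2,3): flips 1 -> legal
(2,4): flips 1 -> legal
(2,5): flips 1 -> legal
(3,1): no bracket -> illegal
(3,5): no bracket -> illegal
(4,0): no bracket -> illegal
(4,1): flips 1 -> legal
(4,5): no bracket -> illegal
(5,0): no bracket -> illegal
(5,2): no bracket -> illegal
(5,3): no bracket -> illegal
(6,0): no bracket -> illegal
(6,1): no bracket -> illegal
(6,2): no bracket -> illegal

Answer: (2,1) (2,2) (2,3) (2,4) (2,5) (4,1)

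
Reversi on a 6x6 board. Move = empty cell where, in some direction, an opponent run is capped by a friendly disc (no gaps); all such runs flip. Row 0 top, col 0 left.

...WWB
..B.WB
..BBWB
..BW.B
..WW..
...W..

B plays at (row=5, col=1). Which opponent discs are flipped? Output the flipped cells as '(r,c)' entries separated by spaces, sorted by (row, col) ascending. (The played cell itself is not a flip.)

Dir NW: first cell '.' (not opp) -> no flip
Dir N: first cell '.' (not opp) -> no flip
Dir NE: opp run (4,2) (3,3) (2,4) capped by B -> flip
Dir W: first cell '.' (not opp) -> no flip
Dir E: first cell '.' (not opp) -> no flip
Dir SW: edge -> no flip
Dir S: edge -> no flip
Dir SE: edge -> no flip

Answer: (2,4) (3,3) (4,2)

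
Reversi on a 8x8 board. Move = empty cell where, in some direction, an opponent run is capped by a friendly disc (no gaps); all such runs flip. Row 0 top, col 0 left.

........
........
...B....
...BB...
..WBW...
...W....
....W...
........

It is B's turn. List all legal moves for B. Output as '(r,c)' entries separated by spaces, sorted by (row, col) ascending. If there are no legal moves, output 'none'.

Answer: (4,1) (4,5) (5,1) (5,4) (5,5) (6,3)

Derivation:
(3,1): no bracket -> illegal
(3,2): no bracket -> illegal
(3,5): no bracket -> illegal
(4,1): flips 1 -> legal
(4,5): flips 1 -> legal
(5,1): flips 1 -> legal
(5,2): no bracket -> illegal
(5,4): flips 1 -> legal
(5,5): flips 1 -> legal
(6,2): no bracket -> illegal
(6,3): flips 1 -> legal
(6,5): no bracket -> illegal
(7,3): no bracket -> illegal
(7,4): no bracket -> illegal
(7,5): no bracket -> illegal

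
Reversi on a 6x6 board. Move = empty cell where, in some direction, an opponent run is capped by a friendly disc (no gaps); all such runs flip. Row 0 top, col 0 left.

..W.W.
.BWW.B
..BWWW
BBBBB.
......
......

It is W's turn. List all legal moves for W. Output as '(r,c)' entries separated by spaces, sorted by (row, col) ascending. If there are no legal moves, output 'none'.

Answer: (0,5) (1,0) (2,0) (2,1) (4,0) (4,1) (4,2) (4,3) (4,4) (4,5)

Derivation:
(0,0): no bracket -> illegal
(0,1): no bracket -> illegal
(0,5): flips 1 -> legal
(1,0): flips 1 -> legal
(1,4): no bracket -> illegal
(2,0): flips 1 -> legal
(2,1): flips 1 -> legal
(3,5): no bracket -> illegal
(4,0): flips 2 -> legal
(4,1): flips 1 -> legal
(4,2): flips 3 -> legal
(4,3): flips 2 -> legal
(4,4): flips 1 -> legal
(4,5): flips 1 -> legal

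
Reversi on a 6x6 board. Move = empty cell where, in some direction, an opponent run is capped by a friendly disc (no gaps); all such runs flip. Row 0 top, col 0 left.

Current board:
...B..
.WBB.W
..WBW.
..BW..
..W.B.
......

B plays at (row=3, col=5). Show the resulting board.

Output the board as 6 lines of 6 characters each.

Answer: ...B..
.WBB.W
..WBB.
..BW.B
..W.B.
......

Derivation:
Place B at (3,5); scan 8 dirs for brackets.
Dir NW: opp run (2,4) capped by B -> flip
Dir N: first cell '.' (not opp) -> no flip
Dir NE: edge -> no flip
Dir W: first cell '.' (not opp) -> no flip
Dir E: edge -> no flip
Dir SW: first cell 'B' (not opp) -> no flip
Dir S: first cell '.' (not opp) -> no flip
Dir SE: edge -> no flip
All flips: (2,4)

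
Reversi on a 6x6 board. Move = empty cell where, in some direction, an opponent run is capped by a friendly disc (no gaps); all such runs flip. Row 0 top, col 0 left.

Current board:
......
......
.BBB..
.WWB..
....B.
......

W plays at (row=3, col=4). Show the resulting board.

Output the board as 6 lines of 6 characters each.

Place W at (3,4); scan 8 dirs for brackets.
Dir NW: opp run (2,3), next='.' -> no flip
Dir N: first cell '.' (not opp) -> no flip
Dir NE: first cell '.' (not opp) -> no flip
Dir W: opp run (3,3) capped by W -> flip
Dir E: first cell '.' (not opp) -> no flip
Dir SW: first cell '.' (not opp) -> no flip
Dir S: opp run (4,4), next='.' -> no flip
Dir SE: first cell '.' (not opp) -> no flip
All flips: (3,3)

Answer: ......
......
.BBB..
.WWWW.
....B.
......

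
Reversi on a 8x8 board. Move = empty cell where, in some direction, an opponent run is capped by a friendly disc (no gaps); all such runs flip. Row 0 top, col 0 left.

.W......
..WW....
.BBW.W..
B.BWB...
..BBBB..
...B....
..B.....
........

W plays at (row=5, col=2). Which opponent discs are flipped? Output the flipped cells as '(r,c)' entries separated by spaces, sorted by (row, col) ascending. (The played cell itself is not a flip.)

Dir NW: first cell '.' (not opp) -> no flip
Dir N: opp run (4,2) (3,2) (2,2) capped by W -> flip
Dir NE: opp run (4,3) (3,4) capped by W -> flip
Dir W: first cell '.' (not opp) -> no flip
Dir E: opp run (5,3), next='.' -> no flip
Dir SW: first cell '.' (not opp) -> no flip
Dir S: opp run (6,2), next='.' -> no flip
Dir SE: first cell '.' (not opp) -> no flip

Answer: (2,2) (3,2) (3,4) (4,2) (4,3)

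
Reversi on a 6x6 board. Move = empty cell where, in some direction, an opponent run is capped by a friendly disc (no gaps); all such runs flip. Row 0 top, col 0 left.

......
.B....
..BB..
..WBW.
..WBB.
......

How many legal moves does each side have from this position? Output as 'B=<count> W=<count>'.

Answer: B=9 W=6

Derivation:
-- B to move --
(2,1): flips 1 -> legal
(2,4): flips 1 -> legal
(2,5): flips 1 -> legal
(3,1): flips 1 -> legal
(3,5): flips 1 -> legal
(4,1): flips 2 -> legal
(4,5): flips 1 -> legal
(5,1): flips 1 -> legal
(5,2): flips 2 -> legal
(5,3): no bracket -> illegal
B mobility = 9
-- W to move --
(0,0): no bracket -> illegal
(0,1): no bracket -> illegal
(0,2): no bracket -> illegal
(1,0): no bracket -> illegal
(1,2): flips 2 -> legal
(1,3): no bracket -> illegal
(1,4): flips 1 -> legal
(2,0): no bracket -> illegal
(2,1): no bracket -> illegal
(2,4): flips 1 -> legal
(3,1): no bracket -> illegal
(3,5): no bracket -> illegal
(4,5): flips 2 -> legal
(5,2): flips 1 -> legal
(5,3): no bracket -> illegal
(5,4): flips 2 -> legal
(5,5): no bracket -> illegal
W mobility = 6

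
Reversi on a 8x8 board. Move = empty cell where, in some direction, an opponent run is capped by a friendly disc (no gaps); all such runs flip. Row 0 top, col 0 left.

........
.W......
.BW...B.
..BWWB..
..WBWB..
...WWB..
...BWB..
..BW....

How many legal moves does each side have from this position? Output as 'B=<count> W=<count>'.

-- B to move --
(0,0): flips 4 -> legal
(0,1): flips 1 -> legal
(0,2): no bracket -> illegal
(1,0): no bracket -> illegal
(1,2): flips 1 -> legal
(1,3): no bracket -> illegal
(2,0): no bracket -> illegal
(2,3): flips 3 -> legal
(2,4): no bracket -> illegal
(2,5): flips 1 -> legal
(3,1): no bracket -> illegal
(4,1): flips 1 -> legal
(5,1): no bracket -> illegal
(5,2): flips 3 -> legal
(6,2): flips 2 -> legal
(7,4): flips 1 -> legal
(7,5): no bracket -> illegal
B mobility = 9
-- W to move --
(1,0): flips 3 -> legal
(1,2): no bracket -> illegal
(1,5): no bracket -> illegal
(1,6): no bracket -> illegal
(1,7): flips 2 -> legal
(2,0): flips 1 -> legal
(2,3): no bracket -> illegal
(2,4): no bracket -> illegal
(2,5): no bracket -> illegal
(2,7): no bracket -> illegal
(3,0): no bracket -> illegal
(3,1): flips 2 -> legal
(3,6): flips 2 -> legal
(3,7): no bracket -> illegal
(4,1): no bracket -> illegal
(4,6): flips 2 -> legal
(5,2): flips 1 -> legal
(5,6): flips 2 -> legal
(6,1): no bracket -> illegal
(6,2): flips 1 -> legal
(6,6): flips 2 -> legal
(7,1): flips 1 -> legal
(7,4): no bracket -> illegal
(7,5): no bracket -> illegal
(7,6): flips 1 -> legal
W mobility = 12

Answer: B=9 W=12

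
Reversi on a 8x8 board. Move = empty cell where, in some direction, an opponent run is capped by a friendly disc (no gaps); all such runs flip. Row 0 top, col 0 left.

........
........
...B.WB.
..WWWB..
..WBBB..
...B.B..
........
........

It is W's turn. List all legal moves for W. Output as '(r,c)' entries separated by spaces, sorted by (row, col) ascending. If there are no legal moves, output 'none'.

(1,2): flips 1 -> legal
(1,3): flips 1 -> legal
(1,4): flips 1 -> legal
(1,5): no bracket -> illegal
(1,6): no bracket -> illegal
(1,7): no bracket -> illegal
(2,2): no bracket -> illegal
(2,4): no bracket -> illegal
(2,7): flips 1 -> legal
(3,6): flips 1 -> legal
(3,7): no bracket -> illegal
(4,6): flips 3 -> legal
(5,2): flips 1 -> legal
(5,4): flips 2 -> legal
(5,6): flips 1 -> legal
(6,2): no bracket -> illegal
(6,3): flips 2 -> legal
(6,4): flips 1 -> legal
(6,5): flips 3 -> legal
(6,6): flips 2 -> legal

Answer: (1,2) (1,3) (1,4) (2,7) (3,6) (4,6) (5,2) (5,4) (5,6) (6,3) (6,4) (6,5) (6,6)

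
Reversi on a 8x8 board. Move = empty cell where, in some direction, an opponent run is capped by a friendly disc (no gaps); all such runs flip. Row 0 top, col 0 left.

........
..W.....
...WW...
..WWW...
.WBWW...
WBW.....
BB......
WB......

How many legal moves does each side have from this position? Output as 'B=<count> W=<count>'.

Answer: B=8 W=1

Derivation:
-- B to move --
(0,1): no bracket -> illegal
(0,2): no bracket -> illegal
(0,3): no bracket -> illegal
(1,1): no bracket -> illegal
(1,3): no bracket -> illegal
(1,4): no bracket -> illegal
(1,5): flips 2 -> legal
(2,1): no bracket -> illegal
(2,2): flips 1 -> legal
(2,5): flips 3 -> legal
(3,0): no bracket -> illegal
(3,1): flips 1 -> legal
(3,5): no bracket -> illegal
(4,0): flips 2 -> legal
(4,5): flips 2 -> legal
(5,3): flips 1 -> legal
(5,4): no bracket -> illegal
(5,5): no bracket -> illegal
(6,2): flips 1 -> legal
(6,3): no bracket -> illegal
B mobility = 8
-- W to move --
(3,1): no bracket -> illegal
(4,0): no bracket -> illegal
(5,3): no bracket -> illegal
(6,2): no bracket -> illegal
(7,2): flips 2 -> legal
W mobility = 1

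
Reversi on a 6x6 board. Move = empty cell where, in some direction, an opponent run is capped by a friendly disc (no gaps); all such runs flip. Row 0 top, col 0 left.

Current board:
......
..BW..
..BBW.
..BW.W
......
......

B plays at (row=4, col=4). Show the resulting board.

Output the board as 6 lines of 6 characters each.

Answer: ......
..BW..
..BBW.
..BB.W
....B.
......

Derivation:
Place B at (4,4); scan 8 dirs for brackets.
Dir NW: opp run (3,3) capped by B -> flip
Dir N: first cell '.' (not opp) -> no flip
Dir NE: opp run (3,5), next=edge -> no flip
Dir W: first cell '.' (not opp) -> no flip
Dir E: first cell '.' (not opp) -> no flip
Dir SW: first cell '.' (not opp) -> no flip
Dir S: first cell '.' (not opp) -> no flip
Dir SE: first cell '.' (not opp) -> no flip
All flips: (3,3)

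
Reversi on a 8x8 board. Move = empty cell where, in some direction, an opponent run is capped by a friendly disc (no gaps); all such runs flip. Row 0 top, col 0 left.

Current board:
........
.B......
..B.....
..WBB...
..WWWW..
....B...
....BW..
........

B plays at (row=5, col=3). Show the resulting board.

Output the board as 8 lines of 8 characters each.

Answer: ........
.B......
..B.....
..WBB...
..WBWW..
...BB...
....BW..
........

Derivation:
Place B at (5,3); scan 8 dirs for brackets.
Dir NW: opp run (4,2), next='.' -> no flip
Dir N: opp run (4,3) capped by B -> flip
Dir NE: opp run (4,4), next='.' -> no flip
Dir W: first cell '.' (not opp) -> no flip
Dir E: first cell 'B' (not opp) -> no flip
Dir SW: first cell '.' (not opp) -> no flip
Dir S: first cell '.' (not opp) -> no flip
Dir SE: first cell 'B' (not opp) -> no flip
All flips: (4,3)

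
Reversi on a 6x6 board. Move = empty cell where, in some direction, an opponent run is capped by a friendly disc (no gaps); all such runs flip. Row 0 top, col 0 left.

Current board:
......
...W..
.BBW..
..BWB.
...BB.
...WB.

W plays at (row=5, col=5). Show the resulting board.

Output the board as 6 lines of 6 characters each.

Place W at (5,5); scan 8 dirs for brackets.
Dir NW: opp run (4,4) capped by W -> flip
Dir N: first cell '.' (not opp) -> no flip
Dir NE: edge -> no flip
Dir W: opp run (5,4) capped by W -> flip
Dir E: edge -> no flip
Dir SW: edge -> no flip
Dir S: edge -> no flip
Dir SE: edge -> no flip
All flips: (4,4) (5,4)

Answer: ......
...W..
.BBW..
..BWB.
...BW.
...WWW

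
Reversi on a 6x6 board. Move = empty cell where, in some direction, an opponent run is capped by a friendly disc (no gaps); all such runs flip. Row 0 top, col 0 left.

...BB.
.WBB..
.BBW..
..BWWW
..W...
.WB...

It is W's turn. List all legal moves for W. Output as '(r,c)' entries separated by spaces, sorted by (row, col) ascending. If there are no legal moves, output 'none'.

(0,1): flips 1 -> legal
(0,2): flips 3 -> legal
(0,5): no bracket -> illegal
(1,0): no bracket -> illegal
(1,4): flips 2 -> legal
(1,5): no bracket -> illegal
(2,0): flips 2 -> legal
(2,4): no bracket -> illegal
(3,0): no bracket -> illegal
(3,1): flips 2 -> legal
(4,1): flips 1 -> legal
(4,3): no bracket -> illegal
(5,3): flips 1 -> legal

Answer: (0,1) (0,2) (1,4) (2,0) (3,1) (4,1) (5,3)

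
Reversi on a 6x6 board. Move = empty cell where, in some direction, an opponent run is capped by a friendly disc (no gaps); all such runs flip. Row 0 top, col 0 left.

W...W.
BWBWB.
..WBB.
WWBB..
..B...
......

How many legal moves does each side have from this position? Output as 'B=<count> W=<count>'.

-- B to move --
(0,1): no bracket -> illegal
(0,2): flips 1 -> legal
(0,3): flips 1 -> legal
(0,5): no bracket -> illegal
(1,5): no bracket -> illegal
(2,0): flips 1 -> legal
(2,1): flips 1 -> legal
(4,0): no bracket -> illegal
(4,1): no bracket -> illegal
B mobility = 4
-- W to move --
(0,1): no bracket -> illegal
(0,2): flips 1 -> legal
(0,3): no bracket -> illegal
(0,5): no bracket -> illegal
(1,5): flips 1 -> legal
(2,0): flips 1 -> legal
(2,1): no bracket -> illegal
(2,5): flips 2 -> legal
(3,4): flips 4 -> legal
(3,5): flips 1 -> legal
(4,1): no bracket -> illegal
(4,3): flips 2 -> legal
(4,4): flips 1 -> legal
(5,1): no bracket -> illegal
(5,2): flips 2 -> legal
(5,3): flips 1 -> legal
W mobility = 10

Answer: B=4 W=10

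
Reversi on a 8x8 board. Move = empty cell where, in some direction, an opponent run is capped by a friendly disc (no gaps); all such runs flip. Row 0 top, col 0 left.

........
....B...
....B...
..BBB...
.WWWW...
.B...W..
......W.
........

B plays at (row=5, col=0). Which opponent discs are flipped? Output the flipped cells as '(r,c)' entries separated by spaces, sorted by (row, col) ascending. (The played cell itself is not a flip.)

Dir NW: edge -> no flip
Dir N: first cell '.' (not opp) -> no flip
Dir NE: opp run (4,1) capped by B -> flip
Dir W: edge -> no flip
Dir E: first cell 'B' (not opp) -> no flip
Dir SW: edge -> no flip
Dir S: first cell '.' (not opp) -> no flip
Dir SE: first cell '.' (not opp) -> no flip

Answer: (4,1)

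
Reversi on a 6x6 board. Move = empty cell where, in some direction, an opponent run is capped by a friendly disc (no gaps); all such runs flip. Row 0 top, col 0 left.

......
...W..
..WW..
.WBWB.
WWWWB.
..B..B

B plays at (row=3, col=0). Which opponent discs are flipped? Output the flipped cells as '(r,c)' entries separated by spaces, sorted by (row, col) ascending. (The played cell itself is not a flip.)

Dir NW: edge -> no flip
Dir N: first cell '.' (not opp) -> no flip
Dir NE: first cell '.' (not opp) -> no flip
Dir W: edge -> no flip
Dir E: opp run (3,1) capped by B -> flip
Dir SW: edge -> no flip
Dir S: opp run (4,0), next='.' -> no flip
Dir SE: opp run (4,1) capped by B -> flip

Answer: (3,1) (4,1)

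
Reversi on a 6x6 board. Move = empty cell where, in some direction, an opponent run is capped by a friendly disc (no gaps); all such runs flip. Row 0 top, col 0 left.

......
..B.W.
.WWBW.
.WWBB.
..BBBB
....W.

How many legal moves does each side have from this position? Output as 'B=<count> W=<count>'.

-- B to move --
(0,3): no bracket -> illegal
(0,4): flips 2 -> legal
(0,5): flips 1 -> legal
(1,0): flips 2 -> legal
(1,1): flips 1 -> legal
(1,3): no bracket -> illegal
(1,5): flips 1 -> legal
(2,0): flips 3 -> legal
(2,5): flips 1 -> legal
(3,0): flips 3 -> legal
(3,5): no bracket -> illegal
(4,0): no bracket -> illegal
(4,1): flips 1 -> legal
(5,3): no bracket -> illegal
(5,5): no bracket -> illegal
B mobility = 9
-- W to move --
(0,1): no bracket -> illegal
(0,2): flips 1 -> legal
(0,3): flips 1 -> legal
(1,1): no bracket -> illegal
(1,3): no bracket -> illegal
(2,5): no bracket -> illegal
(3,5): flips 2 -> legal
(4,1): no bracket -> illegal
(5,1): flips 2 -> legal
(5,2): flips 1 -> legal
(5,3): flips 1 -> legal
(5,5): flips 2 -> legal
W mobility = 7

Answer: B=9 W=7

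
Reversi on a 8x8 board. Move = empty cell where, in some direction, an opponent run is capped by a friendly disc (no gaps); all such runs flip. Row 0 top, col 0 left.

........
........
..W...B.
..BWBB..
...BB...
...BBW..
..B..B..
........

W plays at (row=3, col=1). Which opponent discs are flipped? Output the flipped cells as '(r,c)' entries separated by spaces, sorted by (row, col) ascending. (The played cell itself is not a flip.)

Dir NW: first cell '.' (not opp) -> no flip
Dir N: first cell '.' (not opp) -> no flip
Dir NE: first cell 'W' (not opp) -> no flip
Dir W: first cell '.' (not opp) -> no flip
Dir E: opp run (3,2) capped by W -> flip
Dir SW: first cell '.' (not opp) -> no flip
Dir S: first cell '.' (not opp) -> no flip
Dir SE: first cell '.' (not opp) -> no flip

Answer: (3,2)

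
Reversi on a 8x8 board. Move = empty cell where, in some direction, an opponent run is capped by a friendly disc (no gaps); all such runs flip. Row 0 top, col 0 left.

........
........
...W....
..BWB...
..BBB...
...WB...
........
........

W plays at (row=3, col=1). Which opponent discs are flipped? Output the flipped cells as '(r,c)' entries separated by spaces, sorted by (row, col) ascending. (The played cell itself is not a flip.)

Dir NW: first cell '.' (not opp) -> no flip
Dir N: first cell '.' (not opp) -> no flip
Dir NE: first cell '.' (not opp) -> no flip
Dir W: first cell '.' (not opp) -> no flip
Dir E: opp run (3,2) capped by W -> flip
Dir SW: first cell '.' (not opp) -> no flip
Dir S: first cell '.' (not opp) -> no flip
Dir SE: opp run (4,2) capped by W -> flip

Answer: (3,2) (4,2)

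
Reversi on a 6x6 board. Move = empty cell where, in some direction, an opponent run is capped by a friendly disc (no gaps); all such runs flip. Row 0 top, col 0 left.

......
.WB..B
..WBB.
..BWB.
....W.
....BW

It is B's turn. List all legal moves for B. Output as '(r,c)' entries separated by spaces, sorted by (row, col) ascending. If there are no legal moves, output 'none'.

Answer: (1,0) (2,1) (4,2) (4,3)

Derivation:
(0,0): no bracket -> illegal
(0,1): no bracket -> illegal
(0,2): no bracket -> illegal
(1,0): flips 1 -> legal
(1,3): no bracket -> illegal
(2,0): no bracket -> illegal
(2,1): flips 1 -> legal
(3,1): no bracket -> illegal
(3,5): no bracket -> illegal
(4,2): flips 1 -> legal
(4,3): flips 1 -> legal
(4,5): no bracket -> illegal
(5,3): no bracket -> illegal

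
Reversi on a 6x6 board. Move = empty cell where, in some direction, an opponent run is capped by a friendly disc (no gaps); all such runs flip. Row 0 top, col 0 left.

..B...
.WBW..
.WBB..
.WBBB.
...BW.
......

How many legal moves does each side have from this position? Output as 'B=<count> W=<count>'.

-- B to move --
(0,0): flips 1 -> legal
(0,1): no bracket -> illegal
(0,3): flips 1 -> legal
(0,4): flips 1 -> legal
(1,0): flips 2 -> legal
(1,4): flips 1 -> legal
(2,0): flips 2 -> legal
(2,4): flips 1 -> legal
(3,0): flips 2 -> legal
(3,5): no bracket -> illegal
(4,0): flips 1 -> legal
(4,1): no bracket -> illegal
(4,2): no bracket -> illegal
(4,5): flips 1 -> legal
(5,3): no bracket -> illegal
(5,4): flips 1 -> legal
(5,5): flips 1 -> legal
B mobility = 12
-- W to move --
(0,1): no bracket -> illegal
(0,3): flips 1 -> legal
(1,4): no bracket -> illegal
(2,4): flips 3 -> legal
(2,5): no bracket -> illegal
(3,5): flips 3 -> legal
(4,1): no bracket -> illegal
(4,2): flips 1 -> legal
(4,5): no bracket -> illegal
(5,2): no bracket -> illegal
(5,3): flips 3 -> legal
(5,4): flips 2 -> legal
W mobility = 6

Answer: B=12 W=6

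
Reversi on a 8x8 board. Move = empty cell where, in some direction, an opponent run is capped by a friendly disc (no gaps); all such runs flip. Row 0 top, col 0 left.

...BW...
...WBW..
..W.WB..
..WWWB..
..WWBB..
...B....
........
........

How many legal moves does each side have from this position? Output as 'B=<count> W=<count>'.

-- B to move --
(0,2): flips 2 -> legal
(0,5): flips 2 -> legal
(0,6): no bracket -> illegal
(1,1): flips 2 -> legal
(1,2): flips 1 -> legal
(1,6): flips 1 -> legal
(2,1): no bracket -> illegal
(2,3): flips 5 -> legal
(2,6): no bracket -> illegal
(3,1): flips 4 -> legal
(4,1): flips 2 -> legal
(5,1): no bracket -> illegal
(5,2): flips 2 -> legal
(5,4): no bracket -> illegal
B mobility = 9
-- W to move --
(0,2): flips 1 -> legal
(0,5): no bracket -> illegal
(1,2): no bracket -> illegal
(1,6): flips 1 -> legal
(2,3): no bracket -> illegal
(2,6): flips 1 -> legal
(3,6): flips 1 -> legal
(4,6): flips 3 -> legal
(5,2): no bracket -> illegal
(5,4): flips 1 -> legal
(5,5): flips 4 -> legal
(5,6): flips 1 -> legal
(6,2): no bracket -> illegal
(6,3): flips 1 -> legal
(6,4): flips 1 -> legal
W mobility = 10

Answer: B=9 W=10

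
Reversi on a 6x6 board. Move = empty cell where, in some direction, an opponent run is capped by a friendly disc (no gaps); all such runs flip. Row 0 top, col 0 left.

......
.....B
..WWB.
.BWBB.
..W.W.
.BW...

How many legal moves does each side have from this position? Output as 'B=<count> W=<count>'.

Answer: B=7 W=9

Derivation:
-- B to move --
(1,1): flips 1 -> legal
(1,2): flips 1 -> legal
(1,3): flips 2 -> legal
(1,4): no bracket -> illegal
(2,1): flips 2 -> legal
(3,5): no bracket -> illegal
(4,1): no bracket -> illegal
(4,3): no bracket -> illegal
(4,5): no bracket -> illegal
(5,3): flips 2 -> legal
(5,4): flips 1 -> legal
(5,5): flips 1 -> legal
B mobility = 7
-- W to move --
(0,4): no bracket -> illegal
(0,5): no bracket -> illegal
(1,3): no bracket -> illegal
(1,4): flips 2 -> legal
(2,0): flips 1 -> legal
(2,1): no bracket -> illegal
(2,5): flips 1 -> legal
(3,0): flips 1 -> legal
(3,5): flips 2 -> legal
(4,0): flips 1 -> legal
(4,1): no bracket -> illegal
(4,3): flips 1 -> legal
(4,5): flips 1 -> legal
(5,0): flips 1 -> legal
W mobility = 9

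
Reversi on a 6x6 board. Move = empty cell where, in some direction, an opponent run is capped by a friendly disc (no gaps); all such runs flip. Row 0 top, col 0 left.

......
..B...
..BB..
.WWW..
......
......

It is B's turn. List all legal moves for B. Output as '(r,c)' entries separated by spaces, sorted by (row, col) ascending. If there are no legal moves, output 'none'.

Answer: (4,0) (4,1) (4,2) (4,3) (4,4)

Derivation:
(2,0): no bracket -> illegal
(2,1): no bracket -> illegal
(2,4): no bracket -> illegal
(3,0): no bracket -> illegal
(3,4): no bracket -> illegal
(4,0): flips 1 -> legal
(4,1): flips 1 -> legal
(4,2): flips 1 -> legal
(4,3): flips 1 -> legal
(4,4): flips 1 -> legal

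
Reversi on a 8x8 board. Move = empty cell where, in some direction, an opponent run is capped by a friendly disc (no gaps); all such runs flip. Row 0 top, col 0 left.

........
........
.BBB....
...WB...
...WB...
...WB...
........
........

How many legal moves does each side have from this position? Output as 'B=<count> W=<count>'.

-- B to move --
(2,4): no bracket -> illegal
(3,2): flips 2 -> legal
(4,2): flips 1 -> legal
(5,2): flips 2 -> legal
(6,2): flips 1 -> legal
(6,3): flips 3 -> legal
(6,4): no bracket -> illegal
B mobility = 5
-- W to move --
(1,0): no bracket -> illegal
(1,1): flips 1 -> legal
(1,2): no bracket -> illegal
(1,3): flips 1 -> legal
(1,4): no bracket -> illegal
(2,0): no bracket -> illegal
(2,4): no bracket -> illegal
(2,5): flips 1 -> legal
(3,0): no bracket -> illegal
(3,1): no bracket -> illegal
(3,2): no bracket -> illegal
(3,5): flips 2 -> legal
(4,5): flips 1 -> legal
(5,5): flips 2 -> legal
(6,3): no bracket -> illegal
(6,4): no bracket -> illegal
(6,5): flips 1 -> legal
W mobility = 7

Answer: B=5 W=7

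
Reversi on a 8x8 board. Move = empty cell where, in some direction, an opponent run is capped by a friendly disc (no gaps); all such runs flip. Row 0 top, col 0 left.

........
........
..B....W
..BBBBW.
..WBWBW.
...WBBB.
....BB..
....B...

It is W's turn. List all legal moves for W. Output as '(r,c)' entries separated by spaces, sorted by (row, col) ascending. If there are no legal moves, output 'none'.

(1,1): flips 2 -> legal
(1,2): flips 2 -> legal
(1,3): no bracket -> illegal
(2,1): no bracket -> illegal
(2,3): flips 2 -> legal
(2,4): flips 3 -> legal
(2,5): no bracket -> illegal
(2,6): flips 1 -> legal
(3,1): flips 4 -> legal
(4,1): no bracket -> illegal
(4,7): no bracket -> illegal
(5,2): no bracket -> illegal
(5,7): flips 3 -> legal
(6,3): flips 2 -> legal
(6,6): flips 2 -> legal
(6,7): no bracket -> illegal
(7,3): flips 2 -> legal
(7,5): flips 1 -> legal
(7,6): no bracket -> illegal

Answer: (1,1) (1,2) (2,3) (2,4) (2,6) (3,1) (5,7) (6,3) (6,6) (7,3) (7,5)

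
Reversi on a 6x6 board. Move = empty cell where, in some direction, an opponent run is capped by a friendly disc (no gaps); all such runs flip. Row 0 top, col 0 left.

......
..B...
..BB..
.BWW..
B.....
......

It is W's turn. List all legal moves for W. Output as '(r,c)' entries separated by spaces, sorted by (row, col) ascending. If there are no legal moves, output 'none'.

(0,1): no bracket -> illegal
(0,2): flips 2 -> legal
(0,3): no bracket -> illegal
(1,1): flips 1 -> legal
(1,3): flips 1 -> legal
(1,4): flips 1 -> legal
(2,0): no bracket -> illegal
(2,1): no bracket -> illegal
(2,4): no bracket -> illegal
(3,0): flips 1 -> legal
(3,4): no bracket -> illegal
(4,1): no bracket -> illegal
(4,2): no bracket -> illegal
(5,0): no bracket -> illegal
(5,1): no bracket -> illegal

Answer: (0,2) (1,1) (1,3) (1,4) (3,0)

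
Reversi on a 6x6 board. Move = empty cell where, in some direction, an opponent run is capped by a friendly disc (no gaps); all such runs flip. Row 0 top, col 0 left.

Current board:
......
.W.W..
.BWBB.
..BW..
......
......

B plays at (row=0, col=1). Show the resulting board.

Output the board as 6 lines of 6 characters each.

Place B at (0,1); scan 8 dirs for brackets.
Dir NW: edge -> no flip
Dir N: edge -> no flip
Dir NE: edge -> no flip
Dir W: first cell '.' (not opp) -> no flip
Dir E: first cell '.' (not opp) -> no flip
Dir SW: first cell '.' (not opp) -> no flip
Dir S: opp run (1,1) capped by B -> flip
Dir SE: first cell '.' (not opp) -> no flip
All flips: (1,1)

Answer: .B....
.B.W..
.BWBB.
..BW..
......
......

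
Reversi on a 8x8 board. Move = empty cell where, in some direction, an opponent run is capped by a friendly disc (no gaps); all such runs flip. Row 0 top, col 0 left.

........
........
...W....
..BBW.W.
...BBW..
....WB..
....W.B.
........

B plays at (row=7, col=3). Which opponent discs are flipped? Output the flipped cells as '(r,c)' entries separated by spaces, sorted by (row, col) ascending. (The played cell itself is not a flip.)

Answer: (6,4)

Derivation:
Dir NW: first cell '.' (not opp) -> no flip
Dir N: first cell '.' (not opp) -> no flip
Dir NE: opp run (6,4) capped by B -> flip
Dir W: first cell '.' (not opp) -> no flip
Dir E: first cell '.' (not opp) -> no flip
Dir SW: edge -> no flip
Dir S: edge -> no flip
Dir SE: edge -> no flip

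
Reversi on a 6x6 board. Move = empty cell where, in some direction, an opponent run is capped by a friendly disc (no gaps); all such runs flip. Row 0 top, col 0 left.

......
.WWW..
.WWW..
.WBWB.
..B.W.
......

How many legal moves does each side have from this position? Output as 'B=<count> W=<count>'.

-- B to move --
(0,0): no bracket -> illegal
(0,1): flips 2 -> legal
(0,2): flips 2 -> legal
(0,3): no bracket -> illegal
(0,4): no bracket -> illegal
(1,0): flips 1 -> legal
(1,4): flips 1 -> legal
(2,0): flips 1 -> legal
(2,4): flips 1 -> legal
(3,0): flips 1 -> legal
(3,5): no bracket -> illegal
(4,0): no bracket -> illegal
(4,1): no bracket -> illegal
(4,3): no bracket -> illegal
(4,5): no bracket -> illegal
(5,3): no bracket -> illegal
(5,4): flips 1 -> legal
(5,5): no bracket -> illegal
B mobility = 8
-- W to move --
(2,4): flips 1 -> legal
(2,5): no bracket -> illegal
(3,5): flips 1 -> legal
(4,1): flips 1 -> legal
(4,3): flips 1 -> legal
(4,5): flips 1 -> legal
(5,1): flips 1 -> legal
(5,2): flips 2 -> legal
(5,3): flips 1 -> legal
W mobility = 8

Answer: B=8 W=8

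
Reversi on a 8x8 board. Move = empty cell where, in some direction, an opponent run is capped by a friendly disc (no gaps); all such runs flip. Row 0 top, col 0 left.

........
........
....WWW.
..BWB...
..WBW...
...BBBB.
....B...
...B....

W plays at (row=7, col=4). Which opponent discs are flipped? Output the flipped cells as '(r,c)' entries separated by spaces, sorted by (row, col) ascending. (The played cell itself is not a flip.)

Dir NW: first cell '.' (not opp) -> no flip
Dir N: opp run (6,4) (5,4) capped by W -> flip
Dir NE: first cell '.' (not opp) -> no flip
Dir W: opp run (7,3), next='.' -> no flip
Dir E: first cell '.' (not opp) -> no flip
Dir SW: edge -> no flip
Dir S: edge -> no flip
Dir SE: edge -> no flip

Answer: (5,4) (6,4)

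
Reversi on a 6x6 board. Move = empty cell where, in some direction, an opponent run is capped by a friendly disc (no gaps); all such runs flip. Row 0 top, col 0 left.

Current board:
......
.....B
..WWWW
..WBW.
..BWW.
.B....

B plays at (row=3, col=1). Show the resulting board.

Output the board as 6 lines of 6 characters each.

Answer: ......
.....B
..WWWW
.BBBW.
..BWW.
.B....

Derivation:
Place B at (3,1); scan 8 dirs for brackets.
Dir NW: first cell '.' (not opp) -> no flip
Dir N: first cell '.' (not opp) -> no flip
Dir NE: opp run (2,2), next='.' -> no flip
Dir W: first cell '.' (not opp) -> no flip
Dir E: opp run (3,2) capped by B -> flip
Dir SW: first cell '.' (not opp) -> no flip
Dir S: first cell '.' (not opp) -> no flip
Dir SE: first cell 'B' (not opp) -> no flip
All flips: (3,2)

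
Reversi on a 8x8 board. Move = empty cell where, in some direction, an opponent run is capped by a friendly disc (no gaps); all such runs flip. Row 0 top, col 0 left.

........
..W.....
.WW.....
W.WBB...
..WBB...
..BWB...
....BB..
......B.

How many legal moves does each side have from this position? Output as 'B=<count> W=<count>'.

Answer: B=8 W=8

Derivation:
-- B to move --
(0,1): no bracket -> illegal
(0,2): flips 4 -> legal
(0,3): no bracket -> illegal
(1,0): flips 2 -> legal
(1,1): flips 1 -> legal
(1,3): no bracket -> illegal
(2,0): no bracket -> illegal
(2,3): no bracket -> illegal
(3,1): flips 3 -> legal
(4,0): no bracket -> illegal
(4,1): flips 1 -> legal
(5,1): flips 1 -> legal
(6,2): flips 1 -> legal
(6,3): flips 1 -> legal
B mobility = 8
-- W to move --
(2,3): flips 2 -> legal
(2,4): flips 1 -> legal
(2,5): no bracket -> illegal
(3,5): flips 3 -> legal
(4,1): no bracket -> illegal
(4,5): flips 2 -> legal
(5,1): flips 1 -> legal
(5,5): flips 3 -> legal
(5,6): no bracket -> illegal
(6,1): no bracket -> illegal
(6,2): flips 1 -> legal
(6,3): no bracket -> illegal
(6,6): no bracket -> illegal
(6,7): no bracket -> illegal
(7,3): no bracket -> illegal
(7,4): no bracket -> illegal
(7,5): flips 1 -> legal
(7,7): no bracket -> illegal
W mobility = 8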